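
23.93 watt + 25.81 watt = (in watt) 49.74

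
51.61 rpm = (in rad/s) 5.405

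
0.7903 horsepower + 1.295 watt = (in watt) 590.6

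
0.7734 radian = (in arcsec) 1.595e+05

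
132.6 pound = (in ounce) 2122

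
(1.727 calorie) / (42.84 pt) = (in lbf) 107.5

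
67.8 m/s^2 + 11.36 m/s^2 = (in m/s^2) 79.16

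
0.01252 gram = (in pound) 2.76e-05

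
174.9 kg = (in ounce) 6169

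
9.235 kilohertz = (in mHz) 9.235e+06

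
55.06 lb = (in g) 2.497e+04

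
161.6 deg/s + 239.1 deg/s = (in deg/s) 400.7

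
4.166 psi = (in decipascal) 2.872e+05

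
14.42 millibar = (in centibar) 1.442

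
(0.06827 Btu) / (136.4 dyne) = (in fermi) 5.281e+19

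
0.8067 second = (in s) 0.8067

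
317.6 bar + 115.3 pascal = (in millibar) 3.176e+05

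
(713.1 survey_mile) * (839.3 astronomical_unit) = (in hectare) 1.441e+16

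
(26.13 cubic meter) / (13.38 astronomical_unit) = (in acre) 3.226e-15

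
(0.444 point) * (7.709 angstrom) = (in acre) 2.984e-17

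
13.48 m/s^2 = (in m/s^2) 13.48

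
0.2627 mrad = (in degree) 0.01505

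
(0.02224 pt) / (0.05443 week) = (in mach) 7e-13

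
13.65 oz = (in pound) 0.8531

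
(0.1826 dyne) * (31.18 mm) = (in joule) 5.693e-08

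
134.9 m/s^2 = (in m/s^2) 134.9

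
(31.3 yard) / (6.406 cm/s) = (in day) 0.005171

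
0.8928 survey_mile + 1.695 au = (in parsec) 8.218e-06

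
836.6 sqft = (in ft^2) 836.6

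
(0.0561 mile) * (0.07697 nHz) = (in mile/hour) 1.554e-08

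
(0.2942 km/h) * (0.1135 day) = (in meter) 801.4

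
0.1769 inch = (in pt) 12.74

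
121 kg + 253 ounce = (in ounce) 4521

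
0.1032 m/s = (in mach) 0.0003031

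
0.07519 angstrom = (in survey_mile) 4.672e-15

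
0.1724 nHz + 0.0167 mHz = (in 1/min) 0.001002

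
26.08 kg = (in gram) 2.608e+04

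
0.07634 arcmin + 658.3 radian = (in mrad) 6.583e+05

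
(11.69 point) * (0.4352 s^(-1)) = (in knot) 0.003489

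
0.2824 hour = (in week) 0.001681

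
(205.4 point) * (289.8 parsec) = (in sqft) 6.975e+18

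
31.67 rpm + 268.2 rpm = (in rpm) 299.9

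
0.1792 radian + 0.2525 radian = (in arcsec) 8.904e+04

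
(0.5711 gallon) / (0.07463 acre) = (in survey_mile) 4.448e-09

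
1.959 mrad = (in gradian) 0.1247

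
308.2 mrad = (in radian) 0.3082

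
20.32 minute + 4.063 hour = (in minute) 264.1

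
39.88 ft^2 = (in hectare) 0.0003705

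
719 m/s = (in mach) 2.112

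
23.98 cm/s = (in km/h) 0.8633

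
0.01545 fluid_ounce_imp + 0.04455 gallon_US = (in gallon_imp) 0.03719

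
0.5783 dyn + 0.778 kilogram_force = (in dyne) 7.63e+05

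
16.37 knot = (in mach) 0.02473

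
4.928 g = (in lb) 0.01086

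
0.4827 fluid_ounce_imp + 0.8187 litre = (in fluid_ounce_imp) 29.3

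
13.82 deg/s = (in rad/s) 0.2412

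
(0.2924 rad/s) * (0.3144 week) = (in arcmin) 1.911e+08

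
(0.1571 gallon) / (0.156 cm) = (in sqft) 4.103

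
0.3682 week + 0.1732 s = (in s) 2.227e+05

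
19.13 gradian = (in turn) 0.04782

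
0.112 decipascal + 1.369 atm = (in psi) 20.12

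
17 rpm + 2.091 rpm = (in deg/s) 114.5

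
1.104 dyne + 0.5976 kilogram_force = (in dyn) 5.86e+05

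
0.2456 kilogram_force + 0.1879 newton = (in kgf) 0.2648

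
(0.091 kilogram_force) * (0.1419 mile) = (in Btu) 0.1932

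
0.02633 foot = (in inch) 0.316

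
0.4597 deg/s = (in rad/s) 0.008023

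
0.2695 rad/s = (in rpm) 2.574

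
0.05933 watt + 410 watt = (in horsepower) 0.5499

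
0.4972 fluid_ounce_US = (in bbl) 9.249e-05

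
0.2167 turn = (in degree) 78.01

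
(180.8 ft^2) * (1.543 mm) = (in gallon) 6.847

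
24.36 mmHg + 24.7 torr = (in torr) 49.06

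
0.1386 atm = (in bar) 0.1404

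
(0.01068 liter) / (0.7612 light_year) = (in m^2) 1.483e-21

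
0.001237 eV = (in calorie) 4.737e-23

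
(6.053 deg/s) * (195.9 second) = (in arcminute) 7.115e+04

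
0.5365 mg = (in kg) 5.365e-07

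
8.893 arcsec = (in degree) 0.00247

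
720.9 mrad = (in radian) 0.7209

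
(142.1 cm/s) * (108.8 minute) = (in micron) 9.276e+09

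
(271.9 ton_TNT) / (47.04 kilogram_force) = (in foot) 8.091e+09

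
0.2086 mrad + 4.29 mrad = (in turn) 0.000716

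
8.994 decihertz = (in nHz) 8.994e+08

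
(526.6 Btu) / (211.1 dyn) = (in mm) 2.632e+11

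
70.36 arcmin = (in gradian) 1.303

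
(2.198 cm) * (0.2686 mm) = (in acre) 1.459e-09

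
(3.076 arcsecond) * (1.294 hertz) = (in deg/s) 0.001106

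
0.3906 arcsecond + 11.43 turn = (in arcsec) 1.481e+07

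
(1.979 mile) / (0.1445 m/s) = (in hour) 6.122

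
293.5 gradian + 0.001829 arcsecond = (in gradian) 293.5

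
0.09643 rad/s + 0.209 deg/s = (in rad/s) 0.1001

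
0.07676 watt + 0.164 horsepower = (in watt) 122.4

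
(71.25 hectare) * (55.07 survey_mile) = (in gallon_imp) 1.389e+13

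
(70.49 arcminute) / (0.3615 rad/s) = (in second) 0.05672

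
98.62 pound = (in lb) 98.62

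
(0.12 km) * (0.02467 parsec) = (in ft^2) 9.833e+17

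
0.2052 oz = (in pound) 0.01282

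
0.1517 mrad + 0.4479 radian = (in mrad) 448.1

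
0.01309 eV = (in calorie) 5.013e-22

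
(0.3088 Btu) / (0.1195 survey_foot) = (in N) 8945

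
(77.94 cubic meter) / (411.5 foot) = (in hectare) 6.214e-05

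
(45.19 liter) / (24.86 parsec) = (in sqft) 6.341e-19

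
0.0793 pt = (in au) 1.87e-16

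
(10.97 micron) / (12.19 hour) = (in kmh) 8.999e-10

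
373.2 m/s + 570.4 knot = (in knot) 1296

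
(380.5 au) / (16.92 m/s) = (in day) 3.894e+07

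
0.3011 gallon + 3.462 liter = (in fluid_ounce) 155.6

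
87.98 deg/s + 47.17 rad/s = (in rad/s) 48.71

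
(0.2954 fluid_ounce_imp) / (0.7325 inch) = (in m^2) 0.0004511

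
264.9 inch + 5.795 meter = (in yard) 13.7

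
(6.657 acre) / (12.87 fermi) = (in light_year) 221.3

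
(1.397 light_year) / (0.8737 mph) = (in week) 5.595e+10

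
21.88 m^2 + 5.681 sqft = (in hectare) 0.002241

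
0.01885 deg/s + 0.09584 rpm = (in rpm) 0.09898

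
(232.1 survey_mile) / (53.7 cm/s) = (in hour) 193.2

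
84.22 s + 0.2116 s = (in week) 0.0001396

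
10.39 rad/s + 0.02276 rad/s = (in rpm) 99.43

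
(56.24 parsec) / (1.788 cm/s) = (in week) 1.605e+14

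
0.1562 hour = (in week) 0.0009298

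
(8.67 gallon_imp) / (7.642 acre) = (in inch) 5.018e-05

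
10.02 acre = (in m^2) 4.055e+04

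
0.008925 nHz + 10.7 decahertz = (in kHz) 0.107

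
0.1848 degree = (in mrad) 3.225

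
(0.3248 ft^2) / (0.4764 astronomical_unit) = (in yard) 4.63e-13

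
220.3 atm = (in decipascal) 2.232e+08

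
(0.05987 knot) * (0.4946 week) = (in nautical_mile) 4.975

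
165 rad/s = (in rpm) 1576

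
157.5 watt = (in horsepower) 0.2112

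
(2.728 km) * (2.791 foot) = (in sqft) 2.498e+04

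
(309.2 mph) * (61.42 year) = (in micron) 2.677e+17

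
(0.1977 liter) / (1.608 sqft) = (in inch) 0.0521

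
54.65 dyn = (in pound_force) 0.0001229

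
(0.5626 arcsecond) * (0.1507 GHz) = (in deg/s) 2.355e+04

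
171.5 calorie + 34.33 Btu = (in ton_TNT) 8.828e-06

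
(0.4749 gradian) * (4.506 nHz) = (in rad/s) 3.361e-11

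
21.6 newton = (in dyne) 2.16e+06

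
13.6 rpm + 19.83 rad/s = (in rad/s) 21.25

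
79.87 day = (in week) 11.41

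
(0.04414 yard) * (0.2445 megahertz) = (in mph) 2.208e+04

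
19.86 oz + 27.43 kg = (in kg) 27.99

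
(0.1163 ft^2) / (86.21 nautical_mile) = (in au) 4.524e-19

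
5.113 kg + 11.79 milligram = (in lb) 11.27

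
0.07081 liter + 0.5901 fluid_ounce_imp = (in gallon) 0.02314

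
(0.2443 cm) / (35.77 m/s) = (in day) 7.905e-10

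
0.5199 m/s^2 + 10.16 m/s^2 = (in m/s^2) 10.68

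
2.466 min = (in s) 148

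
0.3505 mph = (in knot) 0.3046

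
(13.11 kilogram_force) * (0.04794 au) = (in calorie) 2.204e+11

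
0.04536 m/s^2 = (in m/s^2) 0.04536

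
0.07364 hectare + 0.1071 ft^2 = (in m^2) 736.4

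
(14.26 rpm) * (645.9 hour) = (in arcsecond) 7.162e+11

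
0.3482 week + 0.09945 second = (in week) 0.3482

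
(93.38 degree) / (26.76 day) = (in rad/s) 7.049e-07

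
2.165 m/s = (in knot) 4.208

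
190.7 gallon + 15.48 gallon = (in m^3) 0.7805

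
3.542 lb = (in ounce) 56.67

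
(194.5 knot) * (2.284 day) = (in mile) 1.227e+04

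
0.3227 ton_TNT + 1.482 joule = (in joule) 1.35e+09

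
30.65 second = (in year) 9.719e-07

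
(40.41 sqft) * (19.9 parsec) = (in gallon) 6.09e+20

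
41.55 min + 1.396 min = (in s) 2577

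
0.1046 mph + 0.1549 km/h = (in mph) 0.2009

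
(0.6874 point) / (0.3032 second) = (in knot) 0.001555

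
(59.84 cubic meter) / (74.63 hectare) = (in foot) 0.0002631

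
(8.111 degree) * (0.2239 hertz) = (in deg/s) 1.816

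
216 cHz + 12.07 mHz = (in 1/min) 130.3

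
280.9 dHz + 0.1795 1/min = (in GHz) 2.809e-08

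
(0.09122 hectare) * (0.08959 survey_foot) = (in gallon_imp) 5479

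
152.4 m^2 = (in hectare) 0.01524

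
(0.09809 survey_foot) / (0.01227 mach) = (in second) 0.007156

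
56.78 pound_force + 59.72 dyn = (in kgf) 25.76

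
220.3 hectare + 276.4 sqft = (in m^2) 2.203e+06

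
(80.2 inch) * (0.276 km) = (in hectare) 0.05622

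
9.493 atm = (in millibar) 9619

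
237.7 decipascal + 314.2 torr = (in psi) 6.079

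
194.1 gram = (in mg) 1.941e+05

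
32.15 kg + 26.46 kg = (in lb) 129.2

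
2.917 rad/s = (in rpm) 27.86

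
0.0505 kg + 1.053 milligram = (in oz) 1.781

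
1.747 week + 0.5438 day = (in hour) 306.5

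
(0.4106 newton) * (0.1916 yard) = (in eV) 4.49e+17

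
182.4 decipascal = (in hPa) 0.1824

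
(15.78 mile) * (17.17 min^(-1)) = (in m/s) 7267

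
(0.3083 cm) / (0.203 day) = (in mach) 5.162e-10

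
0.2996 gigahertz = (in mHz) 2.996e+11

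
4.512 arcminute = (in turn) 0.0002089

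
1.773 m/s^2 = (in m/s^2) 1.773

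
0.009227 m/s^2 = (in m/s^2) 0.009227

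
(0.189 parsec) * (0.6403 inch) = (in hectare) 9.485e+09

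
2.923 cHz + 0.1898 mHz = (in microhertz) 2.942e+04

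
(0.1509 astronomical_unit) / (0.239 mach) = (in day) 3211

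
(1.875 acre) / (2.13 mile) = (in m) 2.214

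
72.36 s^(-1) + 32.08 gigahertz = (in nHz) 3.208e+19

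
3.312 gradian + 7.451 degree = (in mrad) 182.1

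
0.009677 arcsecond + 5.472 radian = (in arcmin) 1.881e+04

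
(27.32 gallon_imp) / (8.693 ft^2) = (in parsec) 4.984e-18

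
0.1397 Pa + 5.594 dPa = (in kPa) 0.0006991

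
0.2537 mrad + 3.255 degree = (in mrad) 57.06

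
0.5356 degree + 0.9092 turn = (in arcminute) 1.967e+04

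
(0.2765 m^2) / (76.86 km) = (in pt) 0.0102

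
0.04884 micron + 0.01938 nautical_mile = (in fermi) 3.589e+16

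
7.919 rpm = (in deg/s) 47.51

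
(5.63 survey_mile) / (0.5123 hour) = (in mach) 0.01443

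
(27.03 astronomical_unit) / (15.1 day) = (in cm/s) 3.099e+08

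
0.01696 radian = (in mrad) 16.96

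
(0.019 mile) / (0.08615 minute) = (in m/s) 5.916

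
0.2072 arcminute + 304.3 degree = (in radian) 5.311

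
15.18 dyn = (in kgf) 1.548e-05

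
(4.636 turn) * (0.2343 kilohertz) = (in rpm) 6.517e+04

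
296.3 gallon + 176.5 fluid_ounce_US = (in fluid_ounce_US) 3.81e+04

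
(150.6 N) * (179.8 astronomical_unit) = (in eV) 2.528e+34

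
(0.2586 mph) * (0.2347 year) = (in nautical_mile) 462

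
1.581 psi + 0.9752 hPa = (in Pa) 1.1e+04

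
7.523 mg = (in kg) 7.523e-06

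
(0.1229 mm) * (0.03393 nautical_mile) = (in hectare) 7.723e-07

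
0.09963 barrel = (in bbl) 0.09963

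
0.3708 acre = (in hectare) 0.1501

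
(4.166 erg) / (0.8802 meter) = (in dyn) 0.04733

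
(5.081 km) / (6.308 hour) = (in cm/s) 22.37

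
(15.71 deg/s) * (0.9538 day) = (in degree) 1.295e+06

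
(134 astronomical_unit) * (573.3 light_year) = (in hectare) 1.087e+28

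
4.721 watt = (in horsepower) 0.006331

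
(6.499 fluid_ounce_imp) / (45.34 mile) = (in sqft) 2.724e-08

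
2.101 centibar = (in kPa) 2.101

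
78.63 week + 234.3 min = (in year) 1.508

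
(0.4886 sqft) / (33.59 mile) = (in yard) 9.183e-07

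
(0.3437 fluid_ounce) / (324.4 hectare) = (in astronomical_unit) 2.094e-23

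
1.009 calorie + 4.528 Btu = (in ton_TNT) 1.143e-06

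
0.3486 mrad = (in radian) 0.0003486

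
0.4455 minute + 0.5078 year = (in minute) 2.669e+05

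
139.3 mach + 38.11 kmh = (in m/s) 4.744e+04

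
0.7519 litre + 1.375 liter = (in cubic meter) 0.002127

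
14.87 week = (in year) 0.2852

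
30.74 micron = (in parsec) 9.962e-22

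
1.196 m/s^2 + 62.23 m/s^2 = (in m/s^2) 63.43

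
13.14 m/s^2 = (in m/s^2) 13.14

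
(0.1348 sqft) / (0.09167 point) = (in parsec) 1.255e-14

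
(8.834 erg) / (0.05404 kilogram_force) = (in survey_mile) 1.036e-09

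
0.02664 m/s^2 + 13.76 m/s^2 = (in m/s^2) 13.79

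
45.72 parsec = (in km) 1.411e+15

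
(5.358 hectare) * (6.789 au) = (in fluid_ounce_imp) 1.915e+21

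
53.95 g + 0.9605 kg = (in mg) 1.014e+06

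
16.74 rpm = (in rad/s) 1.753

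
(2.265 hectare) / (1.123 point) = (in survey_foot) 1.876e+08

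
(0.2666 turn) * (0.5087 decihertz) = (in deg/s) 4.882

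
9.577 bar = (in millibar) 9577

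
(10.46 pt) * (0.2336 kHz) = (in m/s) 0.862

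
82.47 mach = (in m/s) 2.808e+04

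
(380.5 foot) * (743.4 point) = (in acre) 0.007516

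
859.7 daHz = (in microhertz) 8.597e+09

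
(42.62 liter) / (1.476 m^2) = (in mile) 1.794e-05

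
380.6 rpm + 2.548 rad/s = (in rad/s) 42.4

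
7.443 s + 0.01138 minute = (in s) 8.126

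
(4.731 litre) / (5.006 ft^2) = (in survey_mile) 6.321e-06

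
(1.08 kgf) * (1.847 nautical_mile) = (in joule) 3.623e+04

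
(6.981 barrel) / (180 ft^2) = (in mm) 66.37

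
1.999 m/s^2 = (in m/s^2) 1.999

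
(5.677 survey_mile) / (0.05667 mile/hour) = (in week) 0.5963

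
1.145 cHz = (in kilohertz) 1.145e-05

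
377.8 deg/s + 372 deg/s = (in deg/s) 749.8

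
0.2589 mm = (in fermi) 2.589e+11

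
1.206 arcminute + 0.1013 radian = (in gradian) 6.471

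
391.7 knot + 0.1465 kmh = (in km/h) 725.6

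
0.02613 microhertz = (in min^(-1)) 1.568e-06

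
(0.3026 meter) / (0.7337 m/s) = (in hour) 0.0001146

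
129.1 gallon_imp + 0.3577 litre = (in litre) 587.3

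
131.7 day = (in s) 1.138e+07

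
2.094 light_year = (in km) 1.981e+13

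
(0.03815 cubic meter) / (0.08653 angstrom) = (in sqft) 4.746e+10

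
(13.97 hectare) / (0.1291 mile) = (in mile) 0.4178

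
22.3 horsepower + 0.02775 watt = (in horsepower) 22.3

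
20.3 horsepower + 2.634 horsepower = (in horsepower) 22.93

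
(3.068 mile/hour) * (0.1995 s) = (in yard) 0.2992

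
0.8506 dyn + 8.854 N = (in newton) 8.854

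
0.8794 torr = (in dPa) 1172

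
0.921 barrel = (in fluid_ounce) 4951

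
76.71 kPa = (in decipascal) 7.671e+05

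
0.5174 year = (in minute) 2.719e+05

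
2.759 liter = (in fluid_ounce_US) 93.29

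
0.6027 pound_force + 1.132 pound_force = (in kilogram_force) 0.7868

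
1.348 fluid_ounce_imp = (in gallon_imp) 0.008425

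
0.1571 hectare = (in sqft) 1.691e+04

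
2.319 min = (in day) 0.00161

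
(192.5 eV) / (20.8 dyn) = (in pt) 4.203e-10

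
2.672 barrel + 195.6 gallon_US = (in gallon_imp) 256.3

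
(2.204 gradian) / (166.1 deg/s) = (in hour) 3.317e-06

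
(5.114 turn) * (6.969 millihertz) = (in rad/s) 0.2239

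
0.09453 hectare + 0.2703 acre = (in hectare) 0.2039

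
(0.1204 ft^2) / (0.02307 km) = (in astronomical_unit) 3.241e-15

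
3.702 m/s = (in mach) 0.01087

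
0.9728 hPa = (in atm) 0.0009601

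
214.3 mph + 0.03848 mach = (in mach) 0.3198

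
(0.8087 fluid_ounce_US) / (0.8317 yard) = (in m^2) 3.145e-05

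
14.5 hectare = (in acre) 35.83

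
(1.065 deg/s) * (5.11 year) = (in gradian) 1.907e+08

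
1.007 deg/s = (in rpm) 0.1678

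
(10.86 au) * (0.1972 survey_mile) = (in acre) 1.274e+11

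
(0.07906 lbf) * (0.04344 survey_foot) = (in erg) 4.656e+04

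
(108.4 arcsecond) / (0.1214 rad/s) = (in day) 5.01e-08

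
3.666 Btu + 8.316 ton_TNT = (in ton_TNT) 8.316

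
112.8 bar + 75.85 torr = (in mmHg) 8.468e+04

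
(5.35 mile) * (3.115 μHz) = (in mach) 7.877e-05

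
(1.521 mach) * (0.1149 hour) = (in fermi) 2.142e+20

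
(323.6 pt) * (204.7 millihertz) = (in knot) 0.04542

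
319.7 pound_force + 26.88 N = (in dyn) 1.449e+08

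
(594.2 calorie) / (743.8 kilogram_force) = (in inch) 13.42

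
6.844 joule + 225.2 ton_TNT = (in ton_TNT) 225.2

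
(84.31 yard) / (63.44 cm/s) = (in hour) 0.03376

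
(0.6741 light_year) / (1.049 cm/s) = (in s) 6.08e+17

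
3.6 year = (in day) 1314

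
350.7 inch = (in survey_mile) 0.005535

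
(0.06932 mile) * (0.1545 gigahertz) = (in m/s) 1.724e+10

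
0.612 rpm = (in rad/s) 0.06409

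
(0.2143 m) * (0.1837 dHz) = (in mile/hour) 0.008806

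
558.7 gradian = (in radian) 8.776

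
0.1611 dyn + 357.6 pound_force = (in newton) 1591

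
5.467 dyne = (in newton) 5.467e-05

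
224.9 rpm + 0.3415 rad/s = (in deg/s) 1369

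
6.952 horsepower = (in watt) 5184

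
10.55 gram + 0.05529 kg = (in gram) 65.84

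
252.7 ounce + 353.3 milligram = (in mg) 7.164e+06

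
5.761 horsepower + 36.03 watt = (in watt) 4332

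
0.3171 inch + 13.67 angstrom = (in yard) 0.008808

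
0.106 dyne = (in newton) 1.06e-06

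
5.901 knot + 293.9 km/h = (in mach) 0.2487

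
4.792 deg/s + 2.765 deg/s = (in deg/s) 7.557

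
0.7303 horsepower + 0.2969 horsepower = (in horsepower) 1.027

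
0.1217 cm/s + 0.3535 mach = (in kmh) 433.3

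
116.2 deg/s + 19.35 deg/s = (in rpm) 22.59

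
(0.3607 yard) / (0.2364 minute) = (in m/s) 0.02325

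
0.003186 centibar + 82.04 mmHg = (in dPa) 1.094e+05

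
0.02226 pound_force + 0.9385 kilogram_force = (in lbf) 2.091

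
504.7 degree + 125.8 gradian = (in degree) 617.9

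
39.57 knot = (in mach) 0.05978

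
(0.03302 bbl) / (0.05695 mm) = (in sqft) 992.2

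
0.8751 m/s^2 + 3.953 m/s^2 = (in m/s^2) 4.828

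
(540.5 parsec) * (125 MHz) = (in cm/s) 2.085e+29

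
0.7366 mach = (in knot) 487.5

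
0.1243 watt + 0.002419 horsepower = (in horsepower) 0.002586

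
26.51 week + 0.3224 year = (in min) 4.367e+05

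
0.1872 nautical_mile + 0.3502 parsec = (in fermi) 1.081e+31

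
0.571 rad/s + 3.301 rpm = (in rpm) 8.754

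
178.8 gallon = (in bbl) 4.257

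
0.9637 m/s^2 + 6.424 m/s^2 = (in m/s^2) 7.388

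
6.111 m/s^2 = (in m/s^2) 6.111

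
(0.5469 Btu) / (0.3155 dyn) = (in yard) 2e+08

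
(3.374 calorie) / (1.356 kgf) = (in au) 7.096e-12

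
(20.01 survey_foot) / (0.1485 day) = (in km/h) 0.001711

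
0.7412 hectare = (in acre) 1.832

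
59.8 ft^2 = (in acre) 0.001373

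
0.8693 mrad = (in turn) 0.0001384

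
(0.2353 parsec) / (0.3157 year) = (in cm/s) 7.293e+10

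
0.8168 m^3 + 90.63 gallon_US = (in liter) 1160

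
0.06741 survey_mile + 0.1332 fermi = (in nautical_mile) 0.05858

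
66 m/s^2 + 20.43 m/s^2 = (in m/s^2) 86.43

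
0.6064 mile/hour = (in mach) 0.0007961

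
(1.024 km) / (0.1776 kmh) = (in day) 0.2402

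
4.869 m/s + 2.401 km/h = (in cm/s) 553.6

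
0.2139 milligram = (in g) 0.0002139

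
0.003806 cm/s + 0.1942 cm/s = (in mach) 5.815e-06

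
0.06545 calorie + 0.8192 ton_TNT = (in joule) 3.428e+09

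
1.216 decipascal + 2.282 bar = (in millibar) 2282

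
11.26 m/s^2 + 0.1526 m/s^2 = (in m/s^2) 11.41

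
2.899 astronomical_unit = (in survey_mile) 2.695e+08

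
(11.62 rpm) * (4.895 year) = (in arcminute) 6.458e+11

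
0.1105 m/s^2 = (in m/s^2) 0.1105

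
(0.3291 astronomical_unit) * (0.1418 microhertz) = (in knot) 1.357e+04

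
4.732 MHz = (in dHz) 4.732e+07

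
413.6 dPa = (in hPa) 0.4136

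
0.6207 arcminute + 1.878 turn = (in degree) 676.1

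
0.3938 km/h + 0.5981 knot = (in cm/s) 41.71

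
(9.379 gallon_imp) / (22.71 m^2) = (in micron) 1877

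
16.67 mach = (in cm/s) 5.676e+05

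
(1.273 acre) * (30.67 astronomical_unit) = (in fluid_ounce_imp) 8.319e+20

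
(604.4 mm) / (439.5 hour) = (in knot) 7.425e-07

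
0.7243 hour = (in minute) 43.46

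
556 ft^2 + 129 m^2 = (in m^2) 180.7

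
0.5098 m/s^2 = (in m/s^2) 0.5098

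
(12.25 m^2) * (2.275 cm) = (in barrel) 1.753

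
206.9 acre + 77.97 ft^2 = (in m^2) 8.373e+05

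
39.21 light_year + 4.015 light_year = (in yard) 4.472e+17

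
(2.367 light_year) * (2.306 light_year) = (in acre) 1.207e+29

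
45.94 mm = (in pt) 130.2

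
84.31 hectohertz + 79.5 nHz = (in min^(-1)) 5.059e+05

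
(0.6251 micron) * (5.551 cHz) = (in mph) 7.762e-08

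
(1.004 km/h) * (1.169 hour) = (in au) 7.846e-09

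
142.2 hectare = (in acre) 351.4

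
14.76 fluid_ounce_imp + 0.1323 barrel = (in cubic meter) 0.02145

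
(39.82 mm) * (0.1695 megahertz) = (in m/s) 6749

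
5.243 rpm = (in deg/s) 31.46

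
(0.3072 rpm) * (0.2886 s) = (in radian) 0.009284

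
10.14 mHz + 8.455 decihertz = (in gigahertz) 8.556e-10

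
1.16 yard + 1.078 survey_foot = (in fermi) 1.389e+15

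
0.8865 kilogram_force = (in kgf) 0.8865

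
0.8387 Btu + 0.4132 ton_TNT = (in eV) 1.079e+28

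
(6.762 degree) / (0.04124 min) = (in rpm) 0.4555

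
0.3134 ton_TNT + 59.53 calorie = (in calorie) 3.134e+08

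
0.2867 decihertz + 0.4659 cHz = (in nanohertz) 3.333e+07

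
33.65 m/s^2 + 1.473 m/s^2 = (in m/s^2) 35.12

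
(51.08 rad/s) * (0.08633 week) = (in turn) 4.245e+05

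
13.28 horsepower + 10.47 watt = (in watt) 9913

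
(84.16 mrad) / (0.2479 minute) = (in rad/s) 0.005658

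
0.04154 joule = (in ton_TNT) 9.928e-12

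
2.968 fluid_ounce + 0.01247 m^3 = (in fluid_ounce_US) 424.6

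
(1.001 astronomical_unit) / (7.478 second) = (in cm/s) 2.003e+12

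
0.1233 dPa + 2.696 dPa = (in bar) 2.819e-06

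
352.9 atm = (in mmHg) 2.682e+05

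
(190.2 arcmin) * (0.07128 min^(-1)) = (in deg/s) 0.003766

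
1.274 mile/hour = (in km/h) 2.05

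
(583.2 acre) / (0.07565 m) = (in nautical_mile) 1.685e+04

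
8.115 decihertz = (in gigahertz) 8.115e-10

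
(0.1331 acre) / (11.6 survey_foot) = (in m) 152.3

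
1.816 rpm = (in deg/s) 10.9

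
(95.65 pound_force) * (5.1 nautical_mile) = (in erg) 4.019e+13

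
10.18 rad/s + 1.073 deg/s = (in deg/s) 584.3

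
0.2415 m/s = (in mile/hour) 0.5402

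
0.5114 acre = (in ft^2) 2.228e+04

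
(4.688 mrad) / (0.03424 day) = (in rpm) 1.513e-05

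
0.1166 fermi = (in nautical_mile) 6.296e-20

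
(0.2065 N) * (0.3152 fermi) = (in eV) 406.3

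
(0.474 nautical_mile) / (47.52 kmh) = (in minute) 1.108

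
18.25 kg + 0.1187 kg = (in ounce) 647.9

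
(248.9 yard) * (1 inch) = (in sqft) 62.23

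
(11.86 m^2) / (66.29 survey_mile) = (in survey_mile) 6.908e-08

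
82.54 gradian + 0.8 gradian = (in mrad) 1309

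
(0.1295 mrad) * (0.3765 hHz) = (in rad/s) 0.004876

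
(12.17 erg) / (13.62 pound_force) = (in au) 1.343e-19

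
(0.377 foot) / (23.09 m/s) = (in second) 0.004977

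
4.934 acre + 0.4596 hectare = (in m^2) 2.456e+04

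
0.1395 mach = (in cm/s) 4750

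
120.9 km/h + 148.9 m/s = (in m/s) 182.5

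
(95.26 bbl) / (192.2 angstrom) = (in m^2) 7.88e+08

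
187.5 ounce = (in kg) 5.316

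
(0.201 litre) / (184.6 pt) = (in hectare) 3.086e-07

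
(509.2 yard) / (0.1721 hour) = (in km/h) 2.705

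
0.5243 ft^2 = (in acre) 1.204e-05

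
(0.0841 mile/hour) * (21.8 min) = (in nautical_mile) 0.02655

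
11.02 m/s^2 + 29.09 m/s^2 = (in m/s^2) 40.11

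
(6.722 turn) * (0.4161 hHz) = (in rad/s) 1757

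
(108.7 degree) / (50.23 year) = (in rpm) 1.144e-08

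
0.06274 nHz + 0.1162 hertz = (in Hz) 0.1162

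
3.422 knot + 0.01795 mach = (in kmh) 28.34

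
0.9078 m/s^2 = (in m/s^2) 0.9078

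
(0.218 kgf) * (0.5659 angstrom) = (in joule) 1.21e-10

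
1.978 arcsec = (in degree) 0.0005494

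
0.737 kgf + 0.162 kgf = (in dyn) 8.816e+05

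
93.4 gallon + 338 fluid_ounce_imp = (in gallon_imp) 79.88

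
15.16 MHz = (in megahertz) 15.16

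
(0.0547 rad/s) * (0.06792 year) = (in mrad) 1.172e+08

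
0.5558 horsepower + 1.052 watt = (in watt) 415.5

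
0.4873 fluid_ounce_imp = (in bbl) 8.709e-05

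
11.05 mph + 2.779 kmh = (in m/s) 5.712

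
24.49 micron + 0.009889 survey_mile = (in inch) 626.6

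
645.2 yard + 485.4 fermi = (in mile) 0.3666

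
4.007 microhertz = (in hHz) 4.007e-08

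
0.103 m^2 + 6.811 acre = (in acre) 6.811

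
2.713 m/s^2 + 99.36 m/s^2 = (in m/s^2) 102.1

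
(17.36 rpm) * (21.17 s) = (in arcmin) 1.323e+05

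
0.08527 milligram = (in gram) 8.527e-05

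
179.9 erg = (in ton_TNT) 4.3e-15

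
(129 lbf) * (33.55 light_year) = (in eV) 1.137e+39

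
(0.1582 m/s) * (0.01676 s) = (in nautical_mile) 1.432e-06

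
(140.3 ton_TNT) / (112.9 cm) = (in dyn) 5.199e+16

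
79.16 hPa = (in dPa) 7.916e+04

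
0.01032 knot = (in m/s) 0.005309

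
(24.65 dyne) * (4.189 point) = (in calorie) 8.706e-08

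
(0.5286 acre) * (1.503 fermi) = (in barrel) 2.022e-11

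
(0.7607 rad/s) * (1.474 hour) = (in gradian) 2.57e+05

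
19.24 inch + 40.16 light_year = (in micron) 3.799e+23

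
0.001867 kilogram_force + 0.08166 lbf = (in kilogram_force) 0.03891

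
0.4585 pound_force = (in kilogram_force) 0.208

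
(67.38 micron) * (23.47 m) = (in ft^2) 0.01702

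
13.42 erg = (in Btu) 1.272e-09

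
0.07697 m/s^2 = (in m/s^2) 0.07697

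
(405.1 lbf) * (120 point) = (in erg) 7.628e+08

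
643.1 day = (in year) 1.762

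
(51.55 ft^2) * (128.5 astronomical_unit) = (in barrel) 5.791e+14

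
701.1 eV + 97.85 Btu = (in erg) 1.032e+12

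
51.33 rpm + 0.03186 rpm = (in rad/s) 5.379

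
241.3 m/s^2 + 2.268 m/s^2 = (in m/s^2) 243.6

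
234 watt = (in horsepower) 0.3138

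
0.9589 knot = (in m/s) 0.4933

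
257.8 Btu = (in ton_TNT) 6.501e-05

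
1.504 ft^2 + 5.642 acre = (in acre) 5.642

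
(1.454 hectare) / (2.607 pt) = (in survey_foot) 5.187e+07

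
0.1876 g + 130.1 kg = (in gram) 1.301e+05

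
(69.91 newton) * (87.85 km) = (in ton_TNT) 0.001468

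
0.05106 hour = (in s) 183.8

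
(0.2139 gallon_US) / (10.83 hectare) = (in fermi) 7.476e+06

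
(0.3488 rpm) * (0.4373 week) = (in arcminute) 3.321e+07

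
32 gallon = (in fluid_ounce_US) 4096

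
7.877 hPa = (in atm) 0.007774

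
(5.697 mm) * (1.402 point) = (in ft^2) 3.033e-05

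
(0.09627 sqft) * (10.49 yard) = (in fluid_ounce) 2901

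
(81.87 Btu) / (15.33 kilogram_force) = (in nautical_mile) 0.3102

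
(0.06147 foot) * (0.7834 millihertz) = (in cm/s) 0.001468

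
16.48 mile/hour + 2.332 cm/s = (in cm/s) 739.1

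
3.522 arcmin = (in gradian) 0.06522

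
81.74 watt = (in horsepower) 0.1096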